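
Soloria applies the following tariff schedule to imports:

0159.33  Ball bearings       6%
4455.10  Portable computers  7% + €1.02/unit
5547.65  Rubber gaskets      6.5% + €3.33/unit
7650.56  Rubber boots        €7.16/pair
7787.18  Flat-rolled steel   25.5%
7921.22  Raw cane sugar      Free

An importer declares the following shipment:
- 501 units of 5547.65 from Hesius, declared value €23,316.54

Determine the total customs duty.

€3,183.91

Line 1 (5547.65, Hesius, 501 units, €23,316.54):
Base rate for 5547.65 is 6.5% + €3.33/unit.
Duty = €23,316.54 × 6.5% + 501 × €3.33 = €3,183.91.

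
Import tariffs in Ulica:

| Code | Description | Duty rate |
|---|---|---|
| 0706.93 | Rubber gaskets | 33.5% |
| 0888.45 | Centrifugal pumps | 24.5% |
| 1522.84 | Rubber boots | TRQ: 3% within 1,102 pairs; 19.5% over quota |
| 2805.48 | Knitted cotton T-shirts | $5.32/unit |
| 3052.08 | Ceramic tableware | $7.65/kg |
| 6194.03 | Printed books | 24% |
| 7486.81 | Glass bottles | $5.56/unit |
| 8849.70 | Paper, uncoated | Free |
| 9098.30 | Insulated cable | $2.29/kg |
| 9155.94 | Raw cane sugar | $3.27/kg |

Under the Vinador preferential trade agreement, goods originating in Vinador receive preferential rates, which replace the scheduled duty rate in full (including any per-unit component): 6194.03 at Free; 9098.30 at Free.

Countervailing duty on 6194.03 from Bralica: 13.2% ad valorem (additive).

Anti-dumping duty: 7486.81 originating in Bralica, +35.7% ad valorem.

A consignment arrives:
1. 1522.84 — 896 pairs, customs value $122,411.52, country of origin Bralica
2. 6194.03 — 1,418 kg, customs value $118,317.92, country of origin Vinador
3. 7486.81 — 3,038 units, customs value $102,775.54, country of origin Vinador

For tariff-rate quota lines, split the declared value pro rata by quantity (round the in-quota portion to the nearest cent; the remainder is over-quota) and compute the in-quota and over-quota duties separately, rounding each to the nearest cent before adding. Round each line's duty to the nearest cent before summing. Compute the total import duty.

$20,563.63

Line 1 (1522.84, Bralica, 896 pairs, $122,411.52):
Code 1522.84 is under a tariff-rate quota (threshold 1,102 pairs). Quantity 896 pairs is within the quota, so the in-quota rate 3% applies to the full value.
Duty = $122,411.52 × 3% = $3,672.35.
Line 2 (6194.03, Vinador, 1,418 kg, $118,317.92):
Base rate for 6194.03 is 24%.
Origin Vinador qualifies under the Ulica–Vinador agreement and 6194.03 is covered: preferential rate Free applies instead.
The additional-duty order on 6194.03 targets Bralica, not Vinador; it does not apply.
Duty = $118,317.92 × 0% = $0.00.
Line 3 (7486.81, Vinador, 3,038 units, $102,775.54):
Base rate for 7486.81 is $5.56/unit.
Origin Vinador is the FTA partner but 7486.81 is not on the preference list; base rate stands.
The additional-duty order on 7486.81 targets Bralica, not Vinador; it does not apply.
Duty = 3,038 × $5.56 = $16,891.28.
Total = $3,672.35 + $0.00 + $16,891.28 = $20,563.63.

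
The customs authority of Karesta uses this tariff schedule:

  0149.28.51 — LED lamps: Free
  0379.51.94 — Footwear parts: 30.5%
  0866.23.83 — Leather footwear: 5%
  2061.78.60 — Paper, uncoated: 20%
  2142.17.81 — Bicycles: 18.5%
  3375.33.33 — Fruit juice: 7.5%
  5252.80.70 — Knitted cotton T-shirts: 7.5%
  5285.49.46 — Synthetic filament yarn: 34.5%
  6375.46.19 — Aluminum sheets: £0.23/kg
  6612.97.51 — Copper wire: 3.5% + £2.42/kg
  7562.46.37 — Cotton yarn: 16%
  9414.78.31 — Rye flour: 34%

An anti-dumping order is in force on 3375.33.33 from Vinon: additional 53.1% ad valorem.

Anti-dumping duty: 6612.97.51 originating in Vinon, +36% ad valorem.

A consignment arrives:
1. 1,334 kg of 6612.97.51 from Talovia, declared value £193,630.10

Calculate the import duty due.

Line 1 (6612.97.51, Talovia, 1,334 kg, £193,630.10):
Base rate for 6612.97.51 is 3.5% + £2.42/kg.
The additional-duty order on 6612.97.51 targets Vinon, not Talovia; it does not apply.
Duty = £193,630.10 × 3.5% + 1,334 × £2.42 = £10,005.33.

£10,005.33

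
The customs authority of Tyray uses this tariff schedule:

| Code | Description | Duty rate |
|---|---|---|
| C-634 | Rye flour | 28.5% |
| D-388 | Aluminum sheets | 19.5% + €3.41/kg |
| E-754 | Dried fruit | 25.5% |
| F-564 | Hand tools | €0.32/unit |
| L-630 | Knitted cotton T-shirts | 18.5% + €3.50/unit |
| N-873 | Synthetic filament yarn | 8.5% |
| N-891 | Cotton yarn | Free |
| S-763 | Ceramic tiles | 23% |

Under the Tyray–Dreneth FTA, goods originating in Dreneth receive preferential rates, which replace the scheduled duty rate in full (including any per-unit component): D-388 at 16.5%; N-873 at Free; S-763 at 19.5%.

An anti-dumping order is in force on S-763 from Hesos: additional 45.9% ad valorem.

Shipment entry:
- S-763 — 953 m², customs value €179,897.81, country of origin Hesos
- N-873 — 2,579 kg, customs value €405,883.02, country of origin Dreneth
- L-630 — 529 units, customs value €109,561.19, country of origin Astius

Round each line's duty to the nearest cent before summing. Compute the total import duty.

€146,069.91

Line 1 (S-763, Hesos, 953 m², €179,897.81):
Base rate for S-763 is 23%.
S-763 has an FTA preferential rate, but origin Hesos is not Dreneth; base rate stands.
Additional duty on S-763 from Hesos: +45.9%. Applied ad valorem rate: 23% + 45.9% = 68.9%.
Duty = €179,897.81 × 68.9% = €123,949.59.
Line 2 (N-873, Dreneth, 2,579 kg, €405,883.02):
Base rate for N-873 is 8.5%.
Origin Dreneth qualifies under the Tyray–Dreneth agreement and N-873 is covered: preferential rate Free applies instead.
Duty = €405,883.02 × 0% = €0.00.
Line 3 (L-630, Astius, 529 units, €109,561.19):
Base rate for L-630 is 18.5% + €3.50/unit.
Duty = €109,561.19 × 18.5% + 529 × €3.50 = €22,120.32.
Total = €123,949.59 + €0.00 + €22,120.32 = €146,069.91.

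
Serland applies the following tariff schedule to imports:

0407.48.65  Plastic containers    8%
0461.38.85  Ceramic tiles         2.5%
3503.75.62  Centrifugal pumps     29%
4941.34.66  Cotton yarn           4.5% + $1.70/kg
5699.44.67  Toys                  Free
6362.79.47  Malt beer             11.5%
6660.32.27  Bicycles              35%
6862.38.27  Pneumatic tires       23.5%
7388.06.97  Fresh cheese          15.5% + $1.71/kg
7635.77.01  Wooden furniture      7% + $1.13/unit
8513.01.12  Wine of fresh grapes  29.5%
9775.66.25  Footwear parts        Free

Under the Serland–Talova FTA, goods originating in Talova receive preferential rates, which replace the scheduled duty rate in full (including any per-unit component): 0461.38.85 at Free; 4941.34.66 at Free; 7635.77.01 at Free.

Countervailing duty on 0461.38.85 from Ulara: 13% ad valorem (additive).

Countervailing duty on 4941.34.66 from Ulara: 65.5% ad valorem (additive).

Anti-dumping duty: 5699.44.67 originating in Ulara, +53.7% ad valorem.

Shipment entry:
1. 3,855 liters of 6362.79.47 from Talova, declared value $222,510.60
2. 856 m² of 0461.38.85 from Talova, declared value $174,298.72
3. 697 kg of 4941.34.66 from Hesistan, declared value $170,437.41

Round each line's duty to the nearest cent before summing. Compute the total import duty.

$34,443.30

Line 1 (6362.79.47, Talova, 3,855 liters, $222,510.60):
Base rate for 6362.79.47 is 11.5%.
Origin Talova is the FTA partner but 6362.79.47 is not on the preference list; base rate stands.
Duty = $222,510.60 × 11.5% = $25,588.72.
Line 2 (0461.38.85, Talova, 856 m², $174,298.72):
Base rate for 0461.38.85 is 2.5%.
Origin Talova qualifies under the Serland–Talova agreement and 0461.38.85 is covered: preferential rate Free applies instead.
The additional-duty order on 0461.38.85 targets Ulara, not Talova; it does not apply.
Duty = $174,298.72 × 0% = $0.00.
Line 3 (4941.34.66, Hesistan, 697 kg, $170,437.41):
Base rate for 4941.34.66 is 4.5% + $1.70/kg.
4941.34.66 has an FTA preferential rate, but origin Hesistan is not Talova; base rate stands.
The additional-duty order on 4941.34.66 targets Ulara, not Hesistan; it does not apply.
Duty = $170,437.41 × 4.5% + 697 × $1.70 = $8,854.58.
Total = $25,588.72 + $0.00 + $8,854.58 = $34,443.30.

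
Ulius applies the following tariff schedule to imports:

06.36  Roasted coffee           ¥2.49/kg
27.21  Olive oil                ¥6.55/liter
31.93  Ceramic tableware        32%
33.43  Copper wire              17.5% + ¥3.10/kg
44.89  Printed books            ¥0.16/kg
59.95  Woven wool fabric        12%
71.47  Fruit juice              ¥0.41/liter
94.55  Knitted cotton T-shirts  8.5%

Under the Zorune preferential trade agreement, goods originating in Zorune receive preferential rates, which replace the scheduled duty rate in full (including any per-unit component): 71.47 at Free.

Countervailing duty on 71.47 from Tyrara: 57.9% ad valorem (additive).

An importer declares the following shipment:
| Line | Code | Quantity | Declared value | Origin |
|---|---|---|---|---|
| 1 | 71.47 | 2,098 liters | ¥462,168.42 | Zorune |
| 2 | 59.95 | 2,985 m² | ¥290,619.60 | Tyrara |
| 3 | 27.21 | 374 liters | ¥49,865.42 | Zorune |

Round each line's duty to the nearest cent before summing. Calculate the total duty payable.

¥37,324.05

Line 1 (71.47, Zorune, 2,098 liters, ¥462,168.42):
Base rate for 71.47 is ¥0.41/liter.
Origin Zorune qualifies under the Ulius–Zorune agreement and 71.47 is covered: preferential rate Free applies instead.
The additional-duty order on 71.47 targets Tyrara, not Zorune; it does not apply.
Duty = ¥462,168.42 × 0% = ¥0.00.
Line 2 (59.95, Tyrara, 2,985 m², ¥290,619.60):
Base rate for 59.95 is 12%.
Duty = ¥290,619.60 × 12% = ¥34,874.35.
Line 3 (27.21, Zorune, 374 liters, ¥49,865.42):
Base rate for 27.21 is ¥6.55/liter.
Origin Zorune is the FTA partner but 27.21 is not on the preference list; base rate stands.
Duty = 374 × ¥6.55 = ¥2,449.70.
Total = ¥0.00 + ¥34,874.35 + ¥2,449.70 = ¥37,324.05.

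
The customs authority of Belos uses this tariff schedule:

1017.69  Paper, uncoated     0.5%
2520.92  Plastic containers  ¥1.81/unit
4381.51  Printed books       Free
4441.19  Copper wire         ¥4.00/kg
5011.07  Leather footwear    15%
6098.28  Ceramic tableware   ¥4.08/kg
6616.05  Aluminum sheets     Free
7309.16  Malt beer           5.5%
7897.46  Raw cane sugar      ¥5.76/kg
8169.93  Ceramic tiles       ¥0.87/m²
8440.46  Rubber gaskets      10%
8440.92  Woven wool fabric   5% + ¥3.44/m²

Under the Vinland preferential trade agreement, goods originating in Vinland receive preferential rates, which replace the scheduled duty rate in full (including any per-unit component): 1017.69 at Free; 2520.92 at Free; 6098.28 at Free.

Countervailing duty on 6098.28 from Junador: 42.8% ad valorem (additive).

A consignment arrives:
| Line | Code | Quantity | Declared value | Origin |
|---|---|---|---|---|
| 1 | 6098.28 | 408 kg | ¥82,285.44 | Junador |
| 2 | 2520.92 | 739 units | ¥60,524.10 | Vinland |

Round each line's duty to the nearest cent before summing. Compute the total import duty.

Line 1 (6098.28, Junador, 408 kg, ¥82,285.44):
Base rate for 6098.28 is ¥4.08/kg.
6098.28 has an FTA preferential rate, but origin Junador is not Vinland; base rate stands.
Additional duty on 6098.28 from Junador: +42.8% ad valorem. Applied ad valorem rate = 42.8%.
Duty = ¥82,285.44 × 42.8% + 408 × ¥4.08 = ¥36,882.81.
Line 2 (2520.92, Vinland, 739 units, ¥60,524.10):
Base rate for 2520.92 is ¥1.81/unit.
Origin Vinland qualifies under the Belos–Vinland agreement and 2520.92 is covered: preferential rate Free applies instead.
Duty = ¥60,524.10 × 0% = ¥0.00.
Total = ¥36,882.81 + ¥0.00 = ¥36,882.81.

¥36,882.81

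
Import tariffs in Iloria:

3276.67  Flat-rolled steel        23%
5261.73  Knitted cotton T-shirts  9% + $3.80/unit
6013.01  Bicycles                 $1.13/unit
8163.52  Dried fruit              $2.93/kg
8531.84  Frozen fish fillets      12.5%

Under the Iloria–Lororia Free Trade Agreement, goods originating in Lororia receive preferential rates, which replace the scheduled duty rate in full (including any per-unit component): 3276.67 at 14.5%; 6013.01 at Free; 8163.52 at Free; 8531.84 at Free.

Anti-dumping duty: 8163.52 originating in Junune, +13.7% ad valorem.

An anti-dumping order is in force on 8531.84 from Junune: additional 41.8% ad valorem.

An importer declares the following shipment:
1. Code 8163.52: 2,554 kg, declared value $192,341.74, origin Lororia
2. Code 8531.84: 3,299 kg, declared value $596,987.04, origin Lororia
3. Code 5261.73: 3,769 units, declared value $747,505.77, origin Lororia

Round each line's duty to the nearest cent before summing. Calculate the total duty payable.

$81,597.72

Line 1 (8163.52, Lororia, 2,554 kg, $192,341.74):
Base rate for 8163.52 is $2.93/kg.
Origin Lororia qualifies under the Iloria–Lororia agreement and 8163.52 is covered: preferential rate Free applies instead.
The additional-duty order on 8163.52 targets Junune, not Lororia; it does not apply.
Duty = $192,341.74 × 0% = $0.00.
Line 2 (8531.84, Lororia, 3,299 kg, $596,987.04):
Base rate for 8531.84 is 12.5%.
Origin Lororia qualifies under the Iloria–Lororia agreement and 8531.84 is covered: preferential rate Free applies instead.
The additional-duty order on 8531.84 targets Junune, not Lororia; it does not apply.
Duty = $596,987.04 × 0% = $0.00.
Line 3 (5261.73, Lororia, 3,769 units, $747,505.77):
Base rate for 5261.73 is 9% + $3.80/unit.
Origin Lororia is the FTA partner but 5261.73 is not on the preference list; base rate stands.
Duty = $747,505.77 × 9% + 3,769 × $3.80 = $81,597.72.
Total = $0.00 + $0.00 + $81,597.72 = $81,597.72.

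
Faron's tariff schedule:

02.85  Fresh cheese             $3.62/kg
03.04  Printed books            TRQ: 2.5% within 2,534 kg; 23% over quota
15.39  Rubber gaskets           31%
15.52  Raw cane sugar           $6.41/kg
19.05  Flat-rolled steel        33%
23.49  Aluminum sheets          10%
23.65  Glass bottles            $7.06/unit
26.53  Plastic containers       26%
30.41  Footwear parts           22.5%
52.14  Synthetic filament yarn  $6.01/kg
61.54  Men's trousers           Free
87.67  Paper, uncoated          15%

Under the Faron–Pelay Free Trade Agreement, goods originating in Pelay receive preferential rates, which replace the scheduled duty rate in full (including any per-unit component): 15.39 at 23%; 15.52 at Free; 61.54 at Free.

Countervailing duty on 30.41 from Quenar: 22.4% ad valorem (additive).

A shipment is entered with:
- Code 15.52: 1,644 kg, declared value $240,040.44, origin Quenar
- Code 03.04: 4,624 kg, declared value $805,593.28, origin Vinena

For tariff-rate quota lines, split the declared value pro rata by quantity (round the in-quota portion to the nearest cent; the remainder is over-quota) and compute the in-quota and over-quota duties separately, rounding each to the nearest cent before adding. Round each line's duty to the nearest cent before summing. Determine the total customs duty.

Line 1 (15.52, Quenar, 1,644 kg, $240,040.44):
Base rate for 15.52 is $6.41/kg.
15.52 has an FTA preferential rate, but origin Quenar is not Pelay; base rate stands.
Duty = 1,644 × $6.41 = $10,538.04.
Line 2 (03.04, Vinena, 4,624 kg, $805,593.28):
Code 03.04 is under a tariff-rate quota (threshold 2,534 kg). In-quota: 2,534 kg at 2.5%; over-quota: 2,090 kg at 23%.
Pro-rata value split: in-quota = $805,593.28 × 2,534/4,624 = $441,473.48; over-quota = $805,593.28 − $441,473.48 = $364,119.80.
In-quota duty = $441,473.48 × 2.5% = $11,036.84. Over-quota duty = $364,119.80 × 23% = $83,747.55.
Line duty = $11,036.84 + $83,747.55 = $94,784.39.
Total = $10,538.04 + $94,784.39 = $105,322.43.

$105,322.43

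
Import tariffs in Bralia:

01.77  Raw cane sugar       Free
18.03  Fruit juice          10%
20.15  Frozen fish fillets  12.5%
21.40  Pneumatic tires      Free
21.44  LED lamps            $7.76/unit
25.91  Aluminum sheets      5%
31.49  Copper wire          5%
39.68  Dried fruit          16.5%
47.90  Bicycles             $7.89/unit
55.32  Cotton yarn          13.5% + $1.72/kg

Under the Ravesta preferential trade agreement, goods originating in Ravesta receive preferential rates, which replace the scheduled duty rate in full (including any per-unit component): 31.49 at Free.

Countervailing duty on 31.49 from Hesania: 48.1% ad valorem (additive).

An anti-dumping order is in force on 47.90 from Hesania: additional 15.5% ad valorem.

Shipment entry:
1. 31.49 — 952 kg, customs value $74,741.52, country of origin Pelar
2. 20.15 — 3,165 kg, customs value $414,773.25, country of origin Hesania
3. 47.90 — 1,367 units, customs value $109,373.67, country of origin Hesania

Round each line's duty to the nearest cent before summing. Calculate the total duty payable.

Line 1 (31.49, Pelar, 952 kg, $74,741.52):
Base rate for 31.49 is 5%.
31.49 has an FTA preferential rate, but origin Pelar is not Ravesta; base rate stands.
The additional-duty order on 31.49 targets Hesania, not Pelar; it does not apply.
Duty = $74,741.52 × 5% = $3,737.08.
Line 2 (20.15, Hesania, 3,165 kg, $414,773.25):
Base rate for 20.15 is 12.5%.
Duty = $414,773.25 × 12.5% = $51,846.66.
Line 3 (47.90, Hesania, 1,367 units, $109,373.67):
Base rate for 47.90 is $7.89/unit.
Additional duty on 47.90 from Hesania: +15.5% ad valorem. Applied ad valorem rate = 15.5%.
Duty = $109,373.67 × 15.5% + 1,367 × $7.89 = $27,738.55.
Total = $3,737.08 + $51,846.66 + $27,738.55 = $83,322.29.

$83,322.29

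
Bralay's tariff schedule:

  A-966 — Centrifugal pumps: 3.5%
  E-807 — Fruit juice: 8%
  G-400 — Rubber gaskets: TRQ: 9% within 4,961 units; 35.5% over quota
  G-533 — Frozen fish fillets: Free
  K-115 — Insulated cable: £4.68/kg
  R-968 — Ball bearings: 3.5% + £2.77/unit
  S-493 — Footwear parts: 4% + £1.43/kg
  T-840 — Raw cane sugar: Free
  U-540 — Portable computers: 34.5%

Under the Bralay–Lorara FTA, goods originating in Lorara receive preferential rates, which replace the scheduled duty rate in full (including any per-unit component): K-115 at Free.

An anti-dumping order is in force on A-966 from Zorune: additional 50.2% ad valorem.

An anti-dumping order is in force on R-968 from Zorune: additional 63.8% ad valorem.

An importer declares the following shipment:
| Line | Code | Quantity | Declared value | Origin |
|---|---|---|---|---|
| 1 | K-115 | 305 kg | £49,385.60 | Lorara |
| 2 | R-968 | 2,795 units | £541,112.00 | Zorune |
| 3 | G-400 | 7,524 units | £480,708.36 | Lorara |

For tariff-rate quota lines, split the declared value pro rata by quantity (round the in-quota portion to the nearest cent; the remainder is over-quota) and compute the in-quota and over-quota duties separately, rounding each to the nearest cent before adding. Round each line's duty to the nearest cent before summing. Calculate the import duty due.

Line 1 (K-115, Lorara, 305 kg, £49,385.60):
Base rate for K-115 is £4.68/kg.
Origin Lorara qualifies under the Bralay–Lorara agreement and K-115 is covered: preferential rate Free applies instead.
Duty = £49,385.60 × 0% = £0.00.
Line 2 (R-968, Zorune, 2,795 units, £541,112.00):
Base rate for R-968 is 3.5% + £2.77/unit.
Additional duty on R-968 from Zorune: +63.8%. Applied ad valorem rate: 3.5% + 63.8% = 67.3%.
Duty = £541,112.00 × 67.3% + 2,795 × £2.77 = £371,910.53.
Line 3 (G-400, Lorara, 7,524 units, £480,708.36):
Code G-400 is under a tariff-rate quota (threshold 4,961 units). In-quota: 4,961 units at 9%; over-quota: 2,563 units at 35.5%.
Pro-rata value split: in-quota = £480,708.36 × 4,961/7,524 = £316,958.29; over-quota = £480,708.36 − £316,958.29 = £163,750.07.
In-quota duty = £316,958.29 × 9% = £28,526.25. Over-quota duty = £163,750.07 × 35.5% = £58,131.27.
Line duty = £28,526.25 + £58,131.27 = £86,657.52.
Total = £0.00 + £371,910.53 + £86,657.52 = £458,568.05.

£458,568.05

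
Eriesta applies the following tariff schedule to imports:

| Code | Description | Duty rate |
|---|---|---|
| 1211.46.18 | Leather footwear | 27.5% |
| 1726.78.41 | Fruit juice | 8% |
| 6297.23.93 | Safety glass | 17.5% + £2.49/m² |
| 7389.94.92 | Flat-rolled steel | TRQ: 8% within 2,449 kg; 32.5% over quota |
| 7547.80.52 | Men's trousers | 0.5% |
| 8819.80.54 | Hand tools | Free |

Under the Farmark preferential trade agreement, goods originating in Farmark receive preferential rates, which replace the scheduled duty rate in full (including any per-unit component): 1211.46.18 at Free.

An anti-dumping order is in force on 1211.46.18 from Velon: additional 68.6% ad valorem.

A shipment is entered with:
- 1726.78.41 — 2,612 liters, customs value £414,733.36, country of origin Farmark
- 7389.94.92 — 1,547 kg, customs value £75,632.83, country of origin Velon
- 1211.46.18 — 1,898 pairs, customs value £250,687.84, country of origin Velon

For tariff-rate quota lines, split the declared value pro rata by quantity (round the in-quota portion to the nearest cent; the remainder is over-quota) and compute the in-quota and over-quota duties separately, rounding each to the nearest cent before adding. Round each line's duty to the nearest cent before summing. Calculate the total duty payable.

£280,140.31

Line 1 (1726.78.41, Farmark, 2,612 liters, £414,733.36):
Base rate for 1726.78.41 is 8%.
Origin Farmark is the FTA partner but 1726.78.41 is not on the preference list; base rate stands.
Duty = £414,733.36 × 8% = £33,178.67.
Line 2 (7389.94.92, Velon, 1,547 kg, £75,632.83):
Code 7389.94.92 is under a tariff-rate quota (threshold 2,449 kg). Quantity 1,547 kg is within the quota, so the in-quota rate 8% applies to the full value.
Duty = £75,632.83 × 8% = £6,050.63.
Line 3 (1211.46.18, Velon, 1,898 pairs, £250,687.84):
Base rate for 1211.46.18 is 27.5%.
1211.46.18 has an FTA preferential rate, but origin Velon is not Farmark; base rate stands.
Additional duty on 1211.46.18 from Velon: +68.6%. Applied ad valorem rate: 27.5% + 68.6% = 96.1%.
Duty = £250,687.84 × 96.1% = £240,911.01.
Total = £33,178.67 + £6,050.63 + £240,911.01 = £280,140.31.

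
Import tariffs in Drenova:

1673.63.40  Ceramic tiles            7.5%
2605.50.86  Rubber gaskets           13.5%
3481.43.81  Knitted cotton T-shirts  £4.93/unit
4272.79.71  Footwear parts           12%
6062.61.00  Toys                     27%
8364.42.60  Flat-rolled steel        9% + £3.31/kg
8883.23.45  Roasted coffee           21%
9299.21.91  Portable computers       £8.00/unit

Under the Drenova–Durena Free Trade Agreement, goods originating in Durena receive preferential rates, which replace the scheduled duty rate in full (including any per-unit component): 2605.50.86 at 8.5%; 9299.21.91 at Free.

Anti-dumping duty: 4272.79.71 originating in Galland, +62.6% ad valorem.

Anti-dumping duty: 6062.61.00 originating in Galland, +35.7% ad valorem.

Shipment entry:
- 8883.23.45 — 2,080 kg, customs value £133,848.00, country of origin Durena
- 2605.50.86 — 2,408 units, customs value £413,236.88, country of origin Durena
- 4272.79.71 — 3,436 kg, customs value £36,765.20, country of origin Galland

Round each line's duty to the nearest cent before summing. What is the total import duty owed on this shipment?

Line 1 (8883.23.45, Durena, 2,080 kg, £133,848.00):
Base rate for 8883.23.45 is 21%.
Origin Durena is the FTA partner but 8883.23.45 is not on the preference list; base rate stands.
Duty = £133,848.00 × 21% = £28,108.08.
Line 2 (2605.50.86, Durena, 2,408 units, £413,236.88):
Base rate for 2605.50.86 is 13.5%.
Origin Durena qualifies under the Drenova–Durena agreement and 2605.50.86 is covered: preferential rate 8.5% applies instead.
Duty = £413,236.88 × 8.5% = £35,125.13.
Line 3 (4272.79.71, Galland, 3,436 kg, £36,765.20):
Base rate for 4272.79.71 is 12%.
Additional duty on 4272.79.71 from Galland: +62.6%. Applied ad valorem rate: 12% + 62.6% = 74.6%.
Duty = £36,765.20 × 74.6% = £27,426.84.
Total = £28,108.08 + £35,125.13 + £27,426.84 = £90,660.05.

£90,660.05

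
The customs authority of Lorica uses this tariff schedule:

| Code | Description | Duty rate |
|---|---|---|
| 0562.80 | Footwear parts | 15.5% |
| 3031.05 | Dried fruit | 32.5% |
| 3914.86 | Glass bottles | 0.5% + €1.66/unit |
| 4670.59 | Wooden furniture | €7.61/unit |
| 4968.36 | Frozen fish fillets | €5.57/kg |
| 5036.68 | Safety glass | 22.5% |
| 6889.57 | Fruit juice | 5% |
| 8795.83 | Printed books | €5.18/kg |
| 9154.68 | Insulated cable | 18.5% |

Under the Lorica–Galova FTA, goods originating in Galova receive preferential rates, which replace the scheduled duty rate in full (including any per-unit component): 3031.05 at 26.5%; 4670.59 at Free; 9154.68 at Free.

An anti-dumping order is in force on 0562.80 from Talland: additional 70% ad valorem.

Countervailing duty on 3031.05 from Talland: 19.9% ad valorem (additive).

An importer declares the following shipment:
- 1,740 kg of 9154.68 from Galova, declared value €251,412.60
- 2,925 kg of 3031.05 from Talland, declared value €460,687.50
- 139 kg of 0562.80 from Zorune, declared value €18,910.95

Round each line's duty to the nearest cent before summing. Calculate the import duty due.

Line 1 (9154.68, Galova, 1,740 kg, €251,412.60):
Base rate for 9154.68 is 18.5%.
Origin Galova qualifies under the Lorica–Galova agreement and 9154.68 is covered: preferential rate Free applies instead.
Duty = €251,412.60 × 0% = €0.00.
Line 2 (3031.05, Talland, 2,925 kg, €460,687.50):
Base rate for 3031.05 is 32.5%.
3031.05 has an FTA preferential rate, but origin Talland is not Galova; base rate stands.
Additional duty on 3031.05 from Talland: +19.9%. Applied ad valorem rate: 32.5% + 19.9% = 52.4%.
Duty = €460,687.50 × 52.4% = €241,400.25.
Line 3 (0562.80, Zorune, 139 kg, €18,910.95):
Base rate for 0562.80 is 15.5%.
The additional-duty order on 0562.80 targets Talland, not Zorune; it does not apply.
Duty = €18,910.95 × 15.5% = €2,931.20.
Total = €0.00 + €241,400.25 + €2,931.20 = €244,331.45.

€244,331.45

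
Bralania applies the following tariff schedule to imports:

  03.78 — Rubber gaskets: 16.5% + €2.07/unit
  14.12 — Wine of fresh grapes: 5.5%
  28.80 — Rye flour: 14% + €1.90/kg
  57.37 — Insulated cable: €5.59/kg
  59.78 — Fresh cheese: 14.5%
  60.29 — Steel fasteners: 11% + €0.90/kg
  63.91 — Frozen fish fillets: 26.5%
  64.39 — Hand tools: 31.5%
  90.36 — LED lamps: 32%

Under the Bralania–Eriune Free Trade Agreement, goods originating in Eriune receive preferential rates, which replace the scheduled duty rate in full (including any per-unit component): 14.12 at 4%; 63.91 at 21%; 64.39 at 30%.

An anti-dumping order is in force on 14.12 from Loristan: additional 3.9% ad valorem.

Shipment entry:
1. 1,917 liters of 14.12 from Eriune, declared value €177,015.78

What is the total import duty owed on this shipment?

Line 1 (14.12, Eriune, 1,917 liters, €177,015.78):
Base rate for 14.12 is 5.5%.
Origin Eriune qualifies under the Bralania–Eriune agreement and 14.12 is covered: preferential rate 4% applies instead.
The additional-duty order on 14.12 targets Loristan, not Eriune; it does not apply.
Duty = €177,015.78 × 4% = €7,080.63.

€7,080.63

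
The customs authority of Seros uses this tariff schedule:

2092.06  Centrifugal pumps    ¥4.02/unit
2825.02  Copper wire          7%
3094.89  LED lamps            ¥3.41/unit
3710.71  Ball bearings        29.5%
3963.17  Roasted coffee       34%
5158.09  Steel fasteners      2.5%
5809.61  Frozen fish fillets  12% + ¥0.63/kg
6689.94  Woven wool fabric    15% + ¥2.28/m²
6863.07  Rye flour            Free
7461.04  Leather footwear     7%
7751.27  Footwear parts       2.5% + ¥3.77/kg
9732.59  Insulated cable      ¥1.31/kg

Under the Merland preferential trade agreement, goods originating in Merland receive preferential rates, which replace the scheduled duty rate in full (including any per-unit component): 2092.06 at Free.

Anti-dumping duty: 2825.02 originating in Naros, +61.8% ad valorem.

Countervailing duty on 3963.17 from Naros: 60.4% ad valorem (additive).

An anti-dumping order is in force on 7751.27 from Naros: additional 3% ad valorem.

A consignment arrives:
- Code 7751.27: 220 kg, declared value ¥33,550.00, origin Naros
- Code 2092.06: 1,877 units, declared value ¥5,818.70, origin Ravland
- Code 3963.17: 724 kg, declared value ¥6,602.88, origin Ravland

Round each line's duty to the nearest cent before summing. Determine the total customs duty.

Line 1 (7751.27, Naros, 220 kg, ¥33,550.00):
Base rate for 7751.27 is 2.5% + ¥3.77/kg.
Additional duty on 7751.27 from Naros: +3%. Applied ad valorem rate: 2.5% + 3% = 5.5%.
Duty = ¥33,550.00 × 5.5% + 220 × ¥3.77 = ¥2,674.65.
Line 2 (2092.06, Ravland, 1,877 units, ¥5,818.70):
Base rate for 2092.06 is ¥4.02/unit.
2092.06 has an FTA preferential rate, but origin Ravland is not Merland; base rate stands.
Duty = 1,877 × ¥4.02 = ¥7,545.54.
Line 3 (3963.17, Ravland, 724 kg, ¥6,602.88):
Base rate for 3963.17 is 34%.
The additional-duty order on 3963.17 targets Naros, not Ravland; it does not apply.
Duty = ¥6,602.88 × 34% = ¥2,244.98.
Total = ¥2,674.65 + ¥7,545.54 + ¥2,244.98 = ¥12,465.17.

¥12,465.17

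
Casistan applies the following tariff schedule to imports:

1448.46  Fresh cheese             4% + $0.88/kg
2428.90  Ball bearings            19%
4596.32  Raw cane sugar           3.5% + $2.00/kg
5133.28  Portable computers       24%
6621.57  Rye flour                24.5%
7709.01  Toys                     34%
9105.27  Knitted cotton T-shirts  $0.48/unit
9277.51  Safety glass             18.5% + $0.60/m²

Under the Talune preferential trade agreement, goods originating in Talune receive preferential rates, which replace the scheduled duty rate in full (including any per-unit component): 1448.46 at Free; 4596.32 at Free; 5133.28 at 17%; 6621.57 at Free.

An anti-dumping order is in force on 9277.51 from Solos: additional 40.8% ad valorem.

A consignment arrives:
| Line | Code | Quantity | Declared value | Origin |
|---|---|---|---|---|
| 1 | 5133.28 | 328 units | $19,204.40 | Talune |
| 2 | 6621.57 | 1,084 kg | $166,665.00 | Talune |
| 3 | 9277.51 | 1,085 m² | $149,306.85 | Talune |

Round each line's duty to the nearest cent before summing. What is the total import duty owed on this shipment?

Line 1 (5133.28, Talune, 328 units, $19,204.40):
Base rate for 5133.28 is 24%.
Origin Talune qualifies under the Casistan–Talune agreement and 5133.28 is covered: preferential rate 17% applies instead.
Duty = $19,204.40 × 17% = $3,264.75.
Line 2 (6621.57, Talune, 1,084 kg, $166,665.00):
Base rate for 6621.57 is 24.5%.
Origin Talune qualifies under the Casistan–Talune agreement and 6621.57 is covered: preferential rate Free applies instead.
Duty = $166,665.00 × 0% = $0.00.
Line 3 (9277.51, Talune, 1,085 m², $149,306.85):
Base rate for 9277.51 is 18.5% + $0.60/m².
Origin Talune is the FTA partner but 9277.51 is not on the preference list; base rate stands.
The additional-duty order on 9277.51 targets Solos, not Talune; it does not apply.
Duty = $149,306.85 × 18.5% + 1,085 × $0.60 = $28,272.77.
Total = $3,264.75 + $0.00 + $28,272.77 = $31,537.52.

$31,537.52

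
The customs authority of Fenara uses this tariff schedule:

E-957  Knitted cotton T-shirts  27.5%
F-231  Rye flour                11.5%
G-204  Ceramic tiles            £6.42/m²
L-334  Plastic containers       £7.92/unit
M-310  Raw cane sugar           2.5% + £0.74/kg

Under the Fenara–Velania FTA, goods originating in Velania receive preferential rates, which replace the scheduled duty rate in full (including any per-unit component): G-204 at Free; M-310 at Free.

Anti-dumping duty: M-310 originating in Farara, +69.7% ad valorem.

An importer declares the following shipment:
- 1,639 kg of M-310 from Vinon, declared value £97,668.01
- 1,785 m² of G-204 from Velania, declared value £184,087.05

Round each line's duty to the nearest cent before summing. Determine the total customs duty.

£3,654.56

Line 1 (M-310, Vinon, 1,639 kg, £97,668.01):
Base rate for M-310 is 2.5% + £0.74/kg.
M-310 has an FTA preferential rate, but origin Vinon is not Velania; base rate stands.
The additional-duty order on M-310 targets Farara, not Vinon; it does not apply.
Duty = £97,668.01 × 2.5% + 1,639 × £0.74 = £3,654.56.
Line 2 (G-204, Velania, 1,785 m², £184,087.05):
Base rate for G-204 is £6.42/m².
Origin Velania qualifies under the Fenara–Velania agreement and G-204 is covered: preferential rate Free applies instead.
Duty = £184,087.05 × 0% = £0.00.
Total = £3,654.56 + £0.00 = £3,654.56.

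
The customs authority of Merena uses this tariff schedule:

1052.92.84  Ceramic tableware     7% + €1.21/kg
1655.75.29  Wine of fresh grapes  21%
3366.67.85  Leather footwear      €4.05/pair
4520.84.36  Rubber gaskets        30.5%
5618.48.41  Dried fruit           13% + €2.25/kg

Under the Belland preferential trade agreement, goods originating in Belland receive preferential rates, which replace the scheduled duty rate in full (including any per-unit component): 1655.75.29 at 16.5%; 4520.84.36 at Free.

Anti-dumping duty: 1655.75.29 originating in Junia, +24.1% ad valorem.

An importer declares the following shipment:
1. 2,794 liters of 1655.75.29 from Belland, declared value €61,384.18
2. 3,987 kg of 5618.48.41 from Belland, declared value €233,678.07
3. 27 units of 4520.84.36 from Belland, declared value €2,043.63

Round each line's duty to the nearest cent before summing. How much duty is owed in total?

€49,477.29

Line 1 (1655.75.29, Belland, 2,794 liters, €61,384.18):
Base rate for 1655.75.29 is 21%.
Origin Belland qualifies under the Merena–Belland agreement and 1655.75.29 is covered: preferential rate 16.5% applies instead.
The additional-duty order on 1655.75.29 targets Junia, not Belland; it does not apply.
Duty = €61,384.18 × 16.5% = €10,128.39.
Line 2 (5618.48.41, Belland, 3,987 kg, €233,678.07):
Base rate for 5618.48.41 is 13% + €2.25/kg.
Origin Belland is the FTA partner but 5618.48.41 is not on the preference list; base rate stands.
Duty = €233,678.07 × 13% + 3,987 × €2.25 = €39,348.90.
Line 3 (4520.84.36, Belland, 27 units, €2,043.63):
Base rate for 4520.84.36 is 30.5%.
Origin Belland qualifies under the Merena–Belland agreement and 4520.84.36 is covered: preferential rate Free applies instead.
Duty = €2,043.63 × 0% = €0.00.
Total = €10,128.39 + €39,348.90 + €0.00 = €49,477.29.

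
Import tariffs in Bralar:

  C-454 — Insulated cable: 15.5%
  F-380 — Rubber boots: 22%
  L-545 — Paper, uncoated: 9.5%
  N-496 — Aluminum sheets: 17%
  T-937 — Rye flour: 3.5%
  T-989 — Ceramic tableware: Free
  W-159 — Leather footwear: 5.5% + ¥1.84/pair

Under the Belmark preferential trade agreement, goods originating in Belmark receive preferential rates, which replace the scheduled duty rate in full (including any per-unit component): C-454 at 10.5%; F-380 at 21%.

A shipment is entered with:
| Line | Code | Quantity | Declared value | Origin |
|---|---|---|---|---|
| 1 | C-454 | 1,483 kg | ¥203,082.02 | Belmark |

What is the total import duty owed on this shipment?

¥21,323.61

Line 1 (C-454, Belmark, 1,483 kg, ¥203,082.02):
Base rate for C-454 is 15.5%.
Origin Belmark qualifies under the Bralar–Belmark agreement and C-454 is covered: preferential rate 10.5% applies instead.
Duty = ¥203,082.02 × 10.5% = ¥21,323.61.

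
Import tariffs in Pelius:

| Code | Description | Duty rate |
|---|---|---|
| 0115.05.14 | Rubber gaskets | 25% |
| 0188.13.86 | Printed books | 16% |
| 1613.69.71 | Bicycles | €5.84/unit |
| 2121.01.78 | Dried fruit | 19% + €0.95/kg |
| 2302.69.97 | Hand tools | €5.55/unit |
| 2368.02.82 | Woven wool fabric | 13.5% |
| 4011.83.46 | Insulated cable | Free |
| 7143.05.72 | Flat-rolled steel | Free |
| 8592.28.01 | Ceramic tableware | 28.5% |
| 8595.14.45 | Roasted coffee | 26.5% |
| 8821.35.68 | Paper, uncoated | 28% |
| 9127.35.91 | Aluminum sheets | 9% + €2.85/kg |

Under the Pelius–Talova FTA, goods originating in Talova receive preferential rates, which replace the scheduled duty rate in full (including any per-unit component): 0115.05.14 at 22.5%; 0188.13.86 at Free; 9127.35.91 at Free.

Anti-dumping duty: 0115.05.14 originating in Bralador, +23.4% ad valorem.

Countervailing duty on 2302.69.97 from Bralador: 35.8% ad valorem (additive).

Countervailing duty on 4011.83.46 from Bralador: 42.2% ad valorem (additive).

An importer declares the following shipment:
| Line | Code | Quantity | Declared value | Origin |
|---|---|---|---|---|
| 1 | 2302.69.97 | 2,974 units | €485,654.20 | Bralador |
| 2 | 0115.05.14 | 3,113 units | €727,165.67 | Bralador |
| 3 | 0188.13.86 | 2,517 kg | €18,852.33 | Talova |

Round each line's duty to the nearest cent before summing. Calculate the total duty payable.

€542,318.08

Line 1 (2302.69.97, Bralador, 2,974 units, €485,654.20):
Base rate for 2302.69.97 is €5.55/unit.
Additional duty on 2302.69.97 from Bralador: +35.8% ad valorem. Applied ad valorem rate = 35.8%.
Duty = €485,654.20 × 35.8% + 2,974 × €5.55 = €190,369.90.
Line 2 (0115.05.14, Bralador, 3,113 units, €727,165.67):
Base rate for 0115.05.14 is 25%.
0115.05.14 has an FTA preferential rate, but origin Bralador is not Talova; base rate stands.
Additional duty on 0115.05.14 from Bralador: +23.4%. Applied ad valorem rate: 25% + 23.4% = 48.4%.
Duty = €727,165.67 × 48.4% = €351,948.18.
Line 3 (0188.13.86, Talova, 2,517 kg, €18,852.33):
Base rate for 0188.13.86 is 16%.
Origin Talova qualifies under the Pelius–Talova agreement and 0188.13.86 is covered: preferential rate Free applies instead.
Duty = €18,852.33 × 0% = €0.00.
Total = €190,369.90 + €351,948.18 + €0.00 = €542,318.08.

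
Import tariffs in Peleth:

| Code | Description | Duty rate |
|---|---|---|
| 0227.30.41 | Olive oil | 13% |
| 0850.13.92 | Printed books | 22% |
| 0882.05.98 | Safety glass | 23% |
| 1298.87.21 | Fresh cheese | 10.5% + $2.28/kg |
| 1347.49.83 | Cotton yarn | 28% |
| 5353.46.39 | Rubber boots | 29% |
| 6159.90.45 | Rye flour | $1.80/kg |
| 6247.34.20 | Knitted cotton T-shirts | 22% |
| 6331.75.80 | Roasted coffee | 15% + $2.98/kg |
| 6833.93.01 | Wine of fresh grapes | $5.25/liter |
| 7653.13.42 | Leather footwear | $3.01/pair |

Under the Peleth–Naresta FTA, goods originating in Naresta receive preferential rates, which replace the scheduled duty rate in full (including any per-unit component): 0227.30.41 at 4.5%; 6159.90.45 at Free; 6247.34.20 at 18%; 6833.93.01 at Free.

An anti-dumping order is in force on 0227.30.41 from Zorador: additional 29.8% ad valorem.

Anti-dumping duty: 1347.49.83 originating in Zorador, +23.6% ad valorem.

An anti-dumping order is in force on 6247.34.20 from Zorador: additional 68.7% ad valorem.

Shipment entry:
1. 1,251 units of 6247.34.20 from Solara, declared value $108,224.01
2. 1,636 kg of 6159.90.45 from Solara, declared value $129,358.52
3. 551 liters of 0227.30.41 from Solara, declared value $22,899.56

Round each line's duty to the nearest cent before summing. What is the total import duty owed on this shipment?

Line 1 (6247.34.20, Solara, 1,251 units, $108,224.01):
Base rate for 6247.34.20 is 22%.
6247.34.20 has an FTA preferential rate, but origin Solara is not Naresta; base rate stands.
The additional-duty order on 6247.34.20 targets Zorador, not Solara; it does not apply.
Duty = $108,224.01 × 22% = $23,809.28.
Line 2 (6159.90.45, Solara, 1,636 kg, $129,358.52):
Base rate for 6159.90.45 is $1.80/kg.
6159.90.45 has an FTA preferential rate, but origin Solara is not Naresta; base rate stands.
Duty = 1,636 × $1.80 = $2,944.80.
Line 3 (0227.30.41, Solara, 551 liters, $22,899.56):
Base rate for 0227.30.41 is 13%.
0227.30.41 has an FTA preferential rate, but origin Solara is not Naresta; base rate stands.
The additional-duty order on 0227.30.41 targets Zorador, not Solara; it does not apply.
Duty = $22,899.56 × 13% = $2,976.94.
Total = $23,809.28 + $2,944.80 + $2,976.94 = $29,731.02.

$29,731.02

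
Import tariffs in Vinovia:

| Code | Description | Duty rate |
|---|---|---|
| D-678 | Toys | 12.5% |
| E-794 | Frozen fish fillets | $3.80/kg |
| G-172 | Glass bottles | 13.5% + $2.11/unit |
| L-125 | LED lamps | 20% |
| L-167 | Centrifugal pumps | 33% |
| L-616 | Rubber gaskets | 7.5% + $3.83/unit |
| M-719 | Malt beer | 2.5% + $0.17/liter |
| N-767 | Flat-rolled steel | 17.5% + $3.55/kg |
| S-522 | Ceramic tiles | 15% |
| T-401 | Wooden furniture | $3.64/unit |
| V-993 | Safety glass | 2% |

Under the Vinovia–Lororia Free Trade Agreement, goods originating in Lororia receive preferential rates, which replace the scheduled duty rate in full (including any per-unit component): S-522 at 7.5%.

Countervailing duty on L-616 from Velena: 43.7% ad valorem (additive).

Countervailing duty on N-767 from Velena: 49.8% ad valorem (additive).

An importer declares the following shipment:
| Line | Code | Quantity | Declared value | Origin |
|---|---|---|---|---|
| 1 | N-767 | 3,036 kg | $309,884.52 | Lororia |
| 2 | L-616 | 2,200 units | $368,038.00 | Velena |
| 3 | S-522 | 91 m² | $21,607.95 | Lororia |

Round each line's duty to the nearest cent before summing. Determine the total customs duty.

$263,489.65

Line 1 (N-767, Lororia, 3,036 kg, $309,884.52):
Base rate for N-767 is 17.5% + $3.55/kg.
Origin Lororia is the FTA partner but N-767 is not on the preference list; base rate stands.
The additional-duty order on N-767 targets Velena, not Lororia; it does not apply.
Duty = $309,884.52 × 17.5% + 3,036 × $3.55 = $65,007.59.
Line 2 (L-616, Velena, 2,200 units, $368,038.00):
Base rate for L-616 is 7.5% + $3.83/unit.
Additional duty on L-616 from Velena: +43.7%. Applied ad valorem rate: 7.5% + 43.7% = 51.2%.
Duty = $368,038.00 × 51.2% + 2,200 × $3.83 = $196,861.46.
Line 3 (S-522, Lororia, 91 m², $21,607.95):
Base rate for S-522 is 15%.
Origin Lororia qualifies under the Vinovia–Lororia agreement and S-522 is covered: preferential rate 7.5% applies instead.
Duty = $21,607.95 × 7.5% = $1,620.60.
Total = $65,007.59 + $196,861.46 + $1,620.60 = $263,489.65.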